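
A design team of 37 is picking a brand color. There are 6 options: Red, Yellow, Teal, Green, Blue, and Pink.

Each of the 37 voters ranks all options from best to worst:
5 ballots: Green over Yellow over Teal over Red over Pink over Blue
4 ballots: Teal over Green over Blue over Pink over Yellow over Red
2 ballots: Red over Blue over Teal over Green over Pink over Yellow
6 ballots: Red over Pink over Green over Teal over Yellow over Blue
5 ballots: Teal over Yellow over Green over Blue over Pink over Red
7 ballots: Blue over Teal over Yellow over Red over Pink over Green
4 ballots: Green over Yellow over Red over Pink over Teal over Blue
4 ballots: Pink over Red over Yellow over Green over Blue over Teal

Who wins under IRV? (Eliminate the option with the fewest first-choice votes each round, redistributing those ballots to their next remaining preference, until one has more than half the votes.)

Round 1: Red 8, Yellow 0, Teal 9, Green 9, Blue 7, Pink 4. Yellow eliminated.
Round 2: Red 8, Teal 9, Green 9, Blue 7, Pink 4. Pink eliminated.
Round 3: Red 12, Teal 9, Green 9, Blue 7. Blue eliminated.
Round 4: Red 12, Teal 16, Green 9. Green eliminated.
Round 5: Red 16, Teal 21. Teal has a majority (≥19).

Teal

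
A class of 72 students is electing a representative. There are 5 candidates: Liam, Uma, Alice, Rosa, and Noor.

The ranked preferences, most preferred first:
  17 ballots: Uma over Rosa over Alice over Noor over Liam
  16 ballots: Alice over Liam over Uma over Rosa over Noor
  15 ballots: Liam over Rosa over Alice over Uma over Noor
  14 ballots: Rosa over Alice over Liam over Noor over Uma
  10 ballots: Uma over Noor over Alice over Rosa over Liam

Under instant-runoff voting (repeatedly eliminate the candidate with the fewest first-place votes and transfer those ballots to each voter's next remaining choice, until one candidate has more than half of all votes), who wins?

Round 1: Liam 15, Uma 27, Alice 16, Rosa 14, Noor 0. Noor eliminated.
Round 2: Liam 15, Uma 27, Alice 16, Rosa 14. Rosa eliminated.
Round 3: Liam 15, Uma 27, Alice 30. Liam eliminated.
Round 4: Uma 27, Alice 45. Alice has a majority (≥37).

Alice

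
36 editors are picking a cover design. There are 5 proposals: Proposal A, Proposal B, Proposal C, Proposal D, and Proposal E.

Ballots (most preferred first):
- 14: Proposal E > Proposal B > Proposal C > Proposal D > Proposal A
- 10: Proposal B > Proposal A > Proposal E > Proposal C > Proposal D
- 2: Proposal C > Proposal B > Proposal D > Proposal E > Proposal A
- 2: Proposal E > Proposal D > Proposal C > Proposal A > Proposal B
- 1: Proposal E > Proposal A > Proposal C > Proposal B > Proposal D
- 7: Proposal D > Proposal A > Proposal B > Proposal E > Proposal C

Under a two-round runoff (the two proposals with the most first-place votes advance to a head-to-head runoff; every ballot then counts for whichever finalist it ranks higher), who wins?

Proposal B

Round 1 first-place votes: Proposal A 0, Proposal B 10, Proposal C 2, Proposal D 7, Proposal E 17. Proposal E and Proposal B advance.
Runoff: Proposal E is ranked above Proposal B on 17 ballots, Proposal B above Proposal E on 19.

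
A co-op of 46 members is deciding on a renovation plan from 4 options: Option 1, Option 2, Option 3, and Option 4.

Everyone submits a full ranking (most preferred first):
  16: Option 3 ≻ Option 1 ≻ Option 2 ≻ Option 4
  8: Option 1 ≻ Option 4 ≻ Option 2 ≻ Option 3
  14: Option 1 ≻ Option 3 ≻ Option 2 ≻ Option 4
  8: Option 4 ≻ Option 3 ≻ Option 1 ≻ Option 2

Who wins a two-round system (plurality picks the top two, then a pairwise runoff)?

Option 3

Round 1 first-place votes: Option 1 22, Option 2 0, Option 3 16, Option 4 8. Option 1 and Option 3 advance.
Runoff: Option 1 is ranked above Option 3 on 22 ballots, Option 3 above Option 1 on 24.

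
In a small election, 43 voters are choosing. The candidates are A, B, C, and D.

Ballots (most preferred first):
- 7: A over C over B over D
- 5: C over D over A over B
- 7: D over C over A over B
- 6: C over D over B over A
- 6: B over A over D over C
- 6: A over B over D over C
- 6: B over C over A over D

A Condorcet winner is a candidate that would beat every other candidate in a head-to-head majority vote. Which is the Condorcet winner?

C

C vs A: 24–19
C vs B: 25–18
C vs D: 24–19
C beats every other candidate.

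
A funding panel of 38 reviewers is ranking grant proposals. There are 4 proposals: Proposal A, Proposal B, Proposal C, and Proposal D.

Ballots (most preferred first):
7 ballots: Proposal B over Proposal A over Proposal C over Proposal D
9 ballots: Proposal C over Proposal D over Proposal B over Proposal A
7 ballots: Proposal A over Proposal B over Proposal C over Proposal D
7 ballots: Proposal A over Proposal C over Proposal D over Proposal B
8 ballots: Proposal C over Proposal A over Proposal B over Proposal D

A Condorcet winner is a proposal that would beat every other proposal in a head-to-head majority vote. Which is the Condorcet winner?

Proposal A vs Proposal B: 22–16
Proposal A vs Proposal C: 21–17
Proposal A vs Proposal D: 29–9
Proposal A beats every other proposal.

Proposal A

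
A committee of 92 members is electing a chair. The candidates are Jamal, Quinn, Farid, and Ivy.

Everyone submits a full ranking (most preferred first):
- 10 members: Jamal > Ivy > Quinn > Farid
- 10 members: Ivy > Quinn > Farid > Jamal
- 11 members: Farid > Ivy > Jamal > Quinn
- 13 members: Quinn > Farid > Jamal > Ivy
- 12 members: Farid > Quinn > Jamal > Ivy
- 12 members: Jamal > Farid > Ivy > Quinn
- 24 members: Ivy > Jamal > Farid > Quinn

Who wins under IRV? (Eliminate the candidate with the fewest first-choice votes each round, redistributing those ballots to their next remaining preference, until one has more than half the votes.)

Farid

Round 1: Jamal 22, Quinn 13, Farid 23, Ivy 34. Quinn eliminated.
Round 2: Jamal 22, Farid 36, Ivy 34. Jamal eliminated.
Round 3: Farid 48, Ivy 44. Farid has a majority (≥47).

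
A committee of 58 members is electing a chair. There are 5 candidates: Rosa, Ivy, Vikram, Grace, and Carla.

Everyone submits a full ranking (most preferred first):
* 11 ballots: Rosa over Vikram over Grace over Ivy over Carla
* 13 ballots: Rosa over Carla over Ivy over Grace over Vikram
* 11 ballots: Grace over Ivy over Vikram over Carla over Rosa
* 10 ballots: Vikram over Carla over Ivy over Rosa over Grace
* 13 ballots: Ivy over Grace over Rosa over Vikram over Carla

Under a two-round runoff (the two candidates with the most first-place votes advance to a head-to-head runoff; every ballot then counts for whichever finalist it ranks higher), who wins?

Round 1 first-place votes: Rosa 24, Ivy 13, Vikram 10, Grace 11, Carla 0. Rosa and Ivy advance.
Runoff: Rosa is ranked above Ivy on 24 ballots, Ivy above Rosa on 34.

Ivy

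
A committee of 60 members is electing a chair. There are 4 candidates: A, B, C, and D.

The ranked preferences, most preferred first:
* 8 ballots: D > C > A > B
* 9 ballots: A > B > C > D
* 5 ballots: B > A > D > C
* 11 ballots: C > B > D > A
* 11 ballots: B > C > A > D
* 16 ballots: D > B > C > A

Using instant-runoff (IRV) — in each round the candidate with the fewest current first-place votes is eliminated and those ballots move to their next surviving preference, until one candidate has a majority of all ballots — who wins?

Round 1: A 9, B 16, C 11, D 24. A eliminated.
Round 2: B 25, C 11, D 24. C eliminated.
Round 3: B 36, D 24. B has a majority (≥31).

B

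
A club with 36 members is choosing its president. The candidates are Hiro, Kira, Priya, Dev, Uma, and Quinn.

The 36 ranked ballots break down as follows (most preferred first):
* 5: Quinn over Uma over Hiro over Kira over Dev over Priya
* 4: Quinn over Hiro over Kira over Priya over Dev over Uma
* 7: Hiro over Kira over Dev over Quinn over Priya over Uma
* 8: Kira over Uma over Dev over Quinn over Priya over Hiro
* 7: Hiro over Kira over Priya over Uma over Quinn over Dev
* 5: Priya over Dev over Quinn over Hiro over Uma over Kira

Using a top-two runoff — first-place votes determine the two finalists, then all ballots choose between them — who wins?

Round 1 first-place votes: Hiro 14, Kira 8, Priya 5, Dev 0, Uma 0, Quinn 9. Hiro and Quinn advance.
Runoff: Hiro is ranked above Quinn on 14 ballots, Quinn above Hiro on 22.

Quinn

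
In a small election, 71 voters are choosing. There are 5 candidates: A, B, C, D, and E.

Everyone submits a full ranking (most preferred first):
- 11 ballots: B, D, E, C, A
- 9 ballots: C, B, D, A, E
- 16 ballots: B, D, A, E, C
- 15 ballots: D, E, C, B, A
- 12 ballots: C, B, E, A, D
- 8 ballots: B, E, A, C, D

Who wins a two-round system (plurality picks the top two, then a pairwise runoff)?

C

Round 1 first-place votes: A 0, B 35, C 21, D 15, E 0. B and C advance.
Runoff: B is ranked above C on 35 ballots, C above B on 36.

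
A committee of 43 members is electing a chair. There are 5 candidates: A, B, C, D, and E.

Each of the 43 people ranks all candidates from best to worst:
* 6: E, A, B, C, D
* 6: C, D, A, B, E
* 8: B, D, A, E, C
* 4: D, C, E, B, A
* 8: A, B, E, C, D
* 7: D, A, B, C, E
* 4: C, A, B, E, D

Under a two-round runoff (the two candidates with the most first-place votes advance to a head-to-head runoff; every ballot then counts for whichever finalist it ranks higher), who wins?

Round 1 first-place votes: A 8, B 8, C 10, D 11, E 6. D and C advance.
Runoff: D is ranked above C on 19 ballots, C above D on 24.

C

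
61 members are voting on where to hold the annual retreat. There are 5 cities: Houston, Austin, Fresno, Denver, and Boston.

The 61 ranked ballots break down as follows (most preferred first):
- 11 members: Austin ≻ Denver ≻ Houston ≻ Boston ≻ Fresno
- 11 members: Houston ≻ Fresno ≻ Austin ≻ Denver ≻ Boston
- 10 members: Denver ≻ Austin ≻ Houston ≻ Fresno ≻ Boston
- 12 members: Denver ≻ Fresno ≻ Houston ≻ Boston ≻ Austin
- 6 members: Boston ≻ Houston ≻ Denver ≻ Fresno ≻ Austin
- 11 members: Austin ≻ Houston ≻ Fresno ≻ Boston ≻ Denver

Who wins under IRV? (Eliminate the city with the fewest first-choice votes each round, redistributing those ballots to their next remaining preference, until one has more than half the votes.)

Austin

Round 1: Houston 11, Austin 22, Fresno 0, Denver 22, Boston 6. Fresno eliminated.
Round 2: Houston 11, Austin 22, Denver 22, Boston 6. Boston eliminated.
Round 3: Houston 17, Austin 22, Denver 22. Houston eliminated.
Round 4: Austin 33, Denver 28. Austin has a majority (≥31).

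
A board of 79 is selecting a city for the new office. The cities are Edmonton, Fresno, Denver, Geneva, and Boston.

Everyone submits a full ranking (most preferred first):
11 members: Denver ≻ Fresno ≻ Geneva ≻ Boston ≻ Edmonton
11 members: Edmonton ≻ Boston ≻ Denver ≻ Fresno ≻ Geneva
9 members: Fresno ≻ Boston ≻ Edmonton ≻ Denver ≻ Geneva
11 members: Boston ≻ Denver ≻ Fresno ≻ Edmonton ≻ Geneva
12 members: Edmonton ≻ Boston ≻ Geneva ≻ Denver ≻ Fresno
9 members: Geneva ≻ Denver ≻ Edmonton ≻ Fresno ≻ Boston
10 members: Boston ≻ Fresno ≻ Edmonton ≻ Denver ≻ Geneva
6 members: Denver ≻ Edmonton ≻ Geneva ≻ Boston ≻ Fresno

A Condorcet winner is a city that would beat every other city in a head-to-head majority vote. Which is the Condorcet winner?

Boston vs Edmonton: 41–38
Boston vs Fresno: 50–29
Boston vs Denver: 53–26
Boston vs Geneva: 53–26
Boston beats every other city.

Boston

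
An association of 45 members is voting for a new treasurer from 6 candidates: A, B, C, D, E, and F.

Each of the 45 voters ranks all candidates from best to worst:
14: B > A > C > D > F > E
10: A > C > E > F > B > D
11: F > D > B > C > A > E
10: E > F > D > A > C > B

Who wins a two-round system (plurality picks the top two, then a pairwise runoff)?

Round 1 first-place votes: A 10, B 14, C 0, D 0, E 10, F 11. B and F advance.
Runoff: B is ranked above F on 14 ballots, F above B on 31.

F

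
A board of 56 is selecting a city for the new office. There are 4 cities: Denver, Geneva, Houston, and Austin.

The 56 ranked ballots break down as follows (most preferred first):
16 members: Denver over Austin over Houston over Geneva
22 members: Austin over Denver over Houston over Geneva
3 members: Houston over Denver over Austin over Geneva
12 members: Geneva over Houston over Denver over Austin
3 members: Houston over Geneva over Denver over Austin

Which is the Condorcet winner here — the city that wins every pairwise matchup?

Denver vs Geneva: 41–15
Denver vs Houston: 38–18
Denver vs Austin: 34–22
Denver beats every other city.

Denver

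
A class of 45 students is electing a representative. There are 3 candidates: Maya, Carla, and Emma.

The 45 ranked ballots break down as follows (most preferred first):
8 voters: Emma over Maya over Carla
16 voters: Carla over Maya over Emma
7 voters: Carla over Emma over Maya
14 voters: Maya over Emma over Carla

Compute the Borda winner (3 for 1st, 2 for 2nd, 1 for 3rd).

Maya

Maya: 8×2 + 16×2 + 7×1 + 14×3 = 97
Carla: 8×1 + 16×3 + 7×3 + 14×1 = 91
Emma: 8×3 + 16×1 + 7×2 + 14×2 = 82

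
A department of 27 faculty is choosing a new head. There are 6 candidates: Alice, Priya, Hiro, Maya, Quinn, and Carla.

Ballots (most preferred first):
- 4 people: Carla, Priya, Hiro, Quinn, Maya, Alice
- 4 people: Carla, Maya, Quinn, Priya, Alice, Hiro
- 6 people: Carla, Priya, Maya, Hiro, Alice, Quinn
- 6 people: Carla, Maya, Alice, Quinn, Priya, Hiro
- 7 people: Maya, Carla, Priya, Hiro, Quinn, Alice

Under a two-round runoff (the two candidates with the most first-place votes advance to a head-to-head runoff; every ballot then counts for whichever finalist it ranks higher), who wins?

Carla

Round 1 first-place votes: Alice 0, Priya 0, Hiro 0, Maya 7, Quinn 0, Carla 20. Carla and Maya advance.
Runoff: Carla is ranked above Maya on 20 ballots, Maya above Carla on 7.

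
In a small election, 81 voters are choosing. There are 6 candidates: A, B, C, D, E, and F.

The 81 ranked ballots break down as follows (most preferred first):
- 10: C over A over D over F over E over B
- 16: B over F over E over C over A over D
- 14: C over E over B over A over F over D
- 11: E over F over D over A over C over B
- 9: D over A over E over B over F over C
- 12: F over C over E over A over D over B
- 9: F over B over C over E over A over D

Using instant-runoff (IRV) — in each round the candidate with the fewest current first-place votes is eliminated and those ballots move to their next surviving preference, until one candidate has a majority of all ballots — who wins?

F

Round 1: A 0, B 16, C 24, D 9, E 11, F 21. A eliminated.
Round 2: B 16, C 24, D 9, E 11, F 21. D eliminated.
Round 3: B 16, C 24, E 20, F 21. B eliminated.
Round 4: C 24, E 20, F 37. E eliminated.
Round 5: C 24, F 57. F has a majority (≥41).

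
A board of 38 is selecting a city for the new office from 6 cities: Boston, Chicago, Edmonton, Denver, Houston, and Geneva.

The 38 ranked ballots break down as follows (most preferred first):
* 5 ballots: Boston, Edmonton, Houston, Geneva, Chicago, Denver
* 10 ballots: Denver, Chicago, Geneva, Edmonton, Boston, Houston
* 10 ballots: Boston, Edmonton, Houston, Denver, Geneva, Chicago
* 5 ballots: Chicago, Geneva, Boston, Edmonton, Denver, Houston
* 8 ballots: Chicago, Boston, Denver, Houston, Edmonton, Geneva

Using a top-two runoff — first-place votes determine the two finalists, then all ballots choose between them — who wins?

Round 1 first-place votes: Boston 15, Chicago 13, Edmonton 0, Denver 10, Houston 0, Geneva 0. Boston and Chicago advance.
Runoff: Boston is ranked above Chicago on 15 ballots, Chicago above Boston on 23.

Chicago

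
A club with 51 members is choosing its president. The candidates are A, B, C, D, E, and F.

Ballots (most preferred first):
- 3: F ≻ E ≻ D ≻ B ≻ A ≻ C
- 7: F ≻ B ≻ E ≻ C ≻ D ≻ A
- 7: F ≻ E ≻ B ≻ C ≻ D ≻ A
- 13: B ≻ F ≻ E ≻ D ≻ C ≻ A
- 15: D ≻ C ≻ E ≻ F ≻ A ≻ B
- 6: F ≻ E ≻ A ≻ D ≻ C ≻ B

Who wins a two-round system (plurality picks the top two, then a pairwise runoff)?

F

Round 1 first-place votes: A 0, B 13, C 0, D 15, E 0, F 23. F and D advance.
Runoff: F is ranked above D on 36 ballots, D above F on 15.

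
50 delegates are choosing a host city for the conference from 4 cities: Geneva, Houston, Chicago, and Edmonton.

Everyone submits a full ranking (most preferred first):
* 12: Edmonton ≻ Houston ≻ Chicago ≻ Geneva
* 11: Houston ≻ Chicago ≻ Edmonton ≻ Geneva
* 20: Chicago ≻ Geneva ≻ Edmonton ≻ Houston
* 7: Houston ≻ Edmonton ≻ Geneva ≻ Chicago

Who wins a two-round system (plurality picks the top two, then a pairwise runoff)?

Houston

Round 1 first-place votes: Geneva 0, Houston 18, Chicago 20, Edmonton 12. Chicago and Houston advance.
Runoff: Chicago is ranked above Houston on 20 ballots, Houston above Chicago on 30.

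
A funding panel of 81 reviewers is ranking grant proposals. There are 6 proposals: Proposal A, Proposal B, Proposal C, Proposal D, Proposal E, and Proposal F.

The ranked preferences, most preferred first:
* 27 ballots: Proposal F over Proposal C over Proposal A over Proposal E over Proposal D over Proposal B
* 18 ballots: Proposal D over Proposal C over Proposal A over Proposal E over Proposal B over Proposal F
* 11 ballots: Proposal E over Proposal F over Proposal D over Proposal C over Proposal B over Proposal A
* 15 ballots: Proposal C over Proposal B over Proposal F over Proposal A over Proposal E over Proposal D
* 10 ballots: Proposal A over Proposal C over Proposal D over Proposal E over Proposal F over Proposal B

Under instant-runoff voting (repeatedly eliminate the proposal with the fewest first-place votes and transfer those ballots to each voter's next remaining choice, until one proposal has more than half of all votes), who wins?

Proposal C

Round 1: Proposal A 10, Proposal B 0, Proposal C 15, Proposal D 18, Proposal E 11, Proposal F 27. Proposal B eliminated.
Round 2: Proposal A 10, Proposal C 15, Proposal D 18, Proposal E 11, Proposal F 27. Proposal A eliminated.
Round 3: Proposal C 25, Proposal D 18, Proposal E 11, Proposal F 27. Proposal E eliminated.
Round 4: Proposal C 25, Proposal D 18, Proposal F 38. Proposal D eliminated.
Round 5: Proposal C 43, Proposal F 38. Proposal C has a majority (≥41).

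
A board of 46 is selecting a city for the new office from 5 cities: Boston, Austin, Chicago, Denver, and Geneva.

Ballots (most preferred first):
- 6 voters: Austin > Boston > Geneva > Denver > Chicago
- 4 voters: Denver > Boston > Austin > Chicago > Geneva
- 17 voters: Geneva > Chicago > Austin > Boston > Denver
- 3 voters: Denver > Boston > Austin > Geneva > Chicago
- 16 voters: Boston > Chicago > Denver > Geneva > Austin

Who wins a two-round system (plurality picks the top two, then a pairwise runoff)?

Boston

Round 1 first-place votes: Boston 16, Austin 6, Chicago 0, Denver 7, Geneva 17. Geneva and Boston advance.
Runoff: Geneva is ranked above Boston on 17 ballots, Boston above Geneva on 29.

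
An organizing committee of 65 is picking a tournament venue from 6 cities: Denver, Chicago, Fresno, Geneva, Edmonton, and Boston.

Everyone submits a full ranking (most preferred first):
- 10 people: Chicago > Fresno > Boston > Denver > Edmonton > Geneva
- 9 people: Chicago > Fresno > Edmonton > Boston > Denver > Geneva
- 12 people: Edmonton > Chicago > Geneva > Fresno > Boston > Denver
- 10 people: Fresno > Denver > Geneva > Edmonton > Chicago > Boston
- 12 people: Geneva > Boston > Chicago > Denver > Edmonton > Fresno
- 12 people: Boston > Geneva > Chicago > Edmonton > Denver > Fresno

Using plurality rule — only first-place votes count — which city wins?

First-place votes: Denver 0, Chicago 19, Fresno 10, Geneva 12, Edmonton 12, Boston 12.

Chicago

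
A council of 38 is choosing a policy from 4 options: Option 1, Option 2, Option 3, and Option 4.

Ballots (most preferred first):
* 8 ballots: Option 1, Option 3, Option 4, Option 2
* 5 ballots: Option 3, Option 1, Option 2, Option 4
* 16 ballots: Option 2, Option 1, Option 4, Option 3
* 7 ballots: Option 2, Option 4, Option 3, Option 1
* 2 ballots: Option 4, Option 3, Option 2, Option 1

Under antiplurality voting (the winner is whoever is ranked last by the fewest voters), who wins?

Last-place votes: Option 1 9, Option 2 8, Option 3 16, Option 4 5.

Option 4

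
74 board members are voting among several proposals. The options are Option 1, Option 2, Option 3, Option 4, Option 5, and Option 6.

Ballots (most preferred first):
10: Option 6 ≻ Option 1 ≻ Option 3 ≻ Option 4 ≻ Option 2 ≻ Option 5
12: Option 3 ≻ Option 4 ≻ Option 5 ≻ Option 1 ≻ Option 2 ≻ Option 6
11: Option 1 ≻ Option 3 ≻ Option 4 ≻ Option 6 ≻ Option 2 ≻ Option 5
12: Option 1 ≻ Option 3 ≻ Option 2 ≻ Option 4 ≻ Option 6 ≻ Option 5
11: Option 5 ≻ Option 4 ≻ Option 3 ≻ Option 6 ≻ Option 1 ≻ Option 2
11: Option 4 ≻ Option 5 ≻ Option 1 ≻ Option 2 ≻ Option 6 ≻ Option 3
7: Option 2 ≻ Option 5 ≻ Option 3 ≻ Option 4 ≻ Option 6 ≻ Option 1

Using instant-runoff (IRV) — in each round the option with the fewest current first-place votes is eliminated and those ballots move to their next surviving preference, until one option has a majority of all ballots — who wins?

Round 1: Option 1 23, Option 2 7, Option 3 12, Option 4 11, Option 5 11, Option 6 10. Option 2 eliminated.
Round 2: Option 1 23, Option 3 12, Option 4 11, Option 5 18, Option 6 10. Option 6 eliminated.
Round 3: Option 1 33, Option 3 12, Option 4 11, Option 5 18. Option 4 eliminated.
Round 4: Option 1 33, Option 3 12, Option 5 29. Option 3 eliminated.
Round 5: Option 1 33, Option 5 41. Option 5 has a majority (≥38).

Option 5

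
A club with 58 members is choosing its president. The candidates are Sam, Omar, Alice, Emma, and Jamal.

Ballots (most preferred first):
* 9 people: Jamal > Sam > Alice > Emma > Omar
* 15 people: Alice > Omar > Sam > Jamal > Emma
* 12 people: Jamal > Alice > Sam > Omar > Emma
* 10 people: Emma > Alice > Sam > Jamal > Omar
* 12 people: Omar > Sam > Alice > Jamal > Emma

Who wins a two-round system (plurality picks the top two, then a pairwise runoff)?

Round 1 first-place votes: Sam 0, Omar 12, Alice 15, Emma 10, Jamal 21. Jamal and Alice advance.
Runoff: Jamal is ranked above Alice on 21 ballots, Alice above Jamal on 37.

Alice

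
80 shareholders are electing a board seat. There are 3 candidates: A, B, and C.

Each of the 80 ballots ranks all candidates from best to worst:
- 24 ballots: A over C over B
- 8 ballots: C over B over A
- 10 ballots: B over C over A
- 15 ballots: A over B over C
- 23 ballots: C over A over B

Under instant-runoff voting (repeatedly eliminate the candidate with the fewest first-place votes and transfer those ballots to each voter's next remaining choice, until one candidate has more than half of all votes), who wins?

C

Round 1: A 39, B 10, C 31. B eliminated.
Round 2: A 39, C 41. C has a majority (≥41).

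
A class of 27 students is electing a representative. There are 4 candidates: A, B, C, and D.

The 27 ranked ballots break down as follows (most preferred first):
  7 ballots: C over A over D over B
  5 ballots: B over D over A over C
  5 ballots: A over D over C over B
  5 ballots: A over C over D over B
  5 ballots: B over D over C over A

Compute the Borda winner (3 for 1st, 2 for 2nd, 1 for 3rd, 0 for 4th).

A

A: 7×2 + 5×1 + 5×3 + 5×3 + 5×0 = 49
B: 7×0 + 5×3 + 5×0 + 5×0 + 5×3 = 30
C: 7×3 + 5×0 + 5×1 + 5×2 + 5×1 = 41
D: 7×1 + 5×2 + 5×2 + 5×1 + 5×2 = 42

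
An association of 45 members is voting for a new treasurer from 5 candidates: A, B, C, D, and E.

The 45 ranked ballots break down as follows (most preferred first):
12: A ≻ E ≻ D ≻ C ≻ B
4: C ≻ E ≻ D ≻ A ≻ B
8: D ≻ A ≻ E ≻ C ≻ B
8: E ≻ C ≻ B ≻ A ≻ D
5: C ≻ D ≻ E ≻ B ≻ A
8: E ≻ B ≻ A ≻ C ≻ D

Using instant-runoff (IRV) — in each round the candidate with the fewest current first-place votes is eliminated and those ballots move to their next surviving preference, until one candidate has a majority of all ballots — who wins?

Round 1: A 12, B 0, C 9, D 8, E 16. B eliminated.
Round 2: A 12, C 9, D 8, E 16. D eliminated.
Round 3: A 20, C 9, E 16. C eliminated.
Round 4: A 20, E 25. E has a majority (≥23).

E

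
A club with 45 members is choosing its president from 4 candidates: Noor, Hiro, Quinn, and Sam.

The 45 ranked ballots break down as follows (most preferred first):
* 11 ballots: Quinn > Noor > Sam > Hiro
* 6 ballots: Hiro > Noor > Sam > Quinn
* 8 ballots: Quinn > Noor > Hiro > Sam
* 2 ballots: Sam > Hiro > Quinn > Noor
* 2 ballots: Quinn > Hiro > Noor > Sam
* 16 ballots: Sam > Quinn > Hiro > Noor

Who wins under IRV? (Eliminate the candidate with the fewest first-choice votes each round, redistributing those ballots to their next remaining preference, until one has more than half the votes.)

Round 1: Noor 0, Hiro 6, Quinn 21, Sam 18. Noor eliminated.
Round 2: Hiro 6, Quinn 21, Sam 18. Hiro eliminated.
Round 3: Quinn 21, Sam 24. Sam has a majority (≥23).

Sam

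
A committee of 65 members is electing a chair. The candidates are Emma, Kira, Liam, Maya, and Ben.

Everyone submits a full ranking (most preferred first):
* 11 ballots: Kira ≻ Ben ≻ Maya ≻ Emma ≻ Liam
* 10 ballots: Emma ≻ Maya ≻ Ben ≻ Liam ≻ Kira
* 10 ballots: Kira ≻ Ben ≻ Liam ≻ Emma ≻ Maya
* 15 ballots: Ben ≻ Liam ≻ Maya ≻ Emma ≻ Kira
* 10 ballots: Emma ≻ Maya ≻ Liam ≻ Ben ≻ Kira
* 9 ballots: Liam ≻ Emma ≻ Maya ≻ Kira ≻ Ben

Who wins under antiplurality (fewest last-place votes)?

Last-place votes: Emma 0, Kira 35, Liam 11, Maya 10, Ben 9.

Emma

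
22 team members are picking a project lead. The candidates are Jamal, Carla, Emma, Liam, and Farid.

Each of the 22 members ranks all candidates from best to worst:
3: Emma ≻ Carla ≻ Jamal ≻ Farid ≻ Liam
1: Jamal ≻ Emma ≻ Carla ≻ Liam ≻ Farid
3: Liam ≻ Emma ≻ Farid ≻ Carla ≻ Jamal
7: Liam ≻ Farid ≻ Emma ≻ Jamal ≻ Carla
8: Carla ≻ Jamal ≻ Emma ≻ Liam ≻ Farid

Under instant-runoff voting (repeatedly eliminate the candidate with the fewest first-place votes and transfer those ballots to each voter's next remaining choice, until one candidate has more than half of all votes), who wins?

Carla

Round 1: Jamal 1, Carla 8, Emma 3, Liam 10, Farid 0. Farid eliminated.
Round 2: Jamal 1, Carla 8, Emma 3, Liam 10. Jamal eliminated.
Round 3: Carla 8, Emma 4, Liam 10. Emma eliminated.
Round 4: Carla 12, Liam 10. Carla has a majority (≥12).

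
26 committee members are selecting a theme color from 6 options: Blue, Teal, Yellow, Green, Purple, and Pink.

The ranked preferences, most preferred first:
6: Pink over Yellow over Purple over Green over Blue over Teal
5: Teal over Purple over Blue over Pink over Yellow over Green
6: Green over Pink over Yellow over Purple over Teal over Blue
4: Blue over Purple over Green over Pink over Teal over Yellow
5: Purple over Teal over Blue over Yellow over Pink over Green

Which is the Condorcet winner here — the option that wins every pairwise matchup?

Purple

Purple vs Blue: 22–4
Purple vs Teal: 21–5
Purple vs Yellow: 14–12
Purple vs Green: 20–6
Purple vs Pink: 14–12
Purple beats every other option.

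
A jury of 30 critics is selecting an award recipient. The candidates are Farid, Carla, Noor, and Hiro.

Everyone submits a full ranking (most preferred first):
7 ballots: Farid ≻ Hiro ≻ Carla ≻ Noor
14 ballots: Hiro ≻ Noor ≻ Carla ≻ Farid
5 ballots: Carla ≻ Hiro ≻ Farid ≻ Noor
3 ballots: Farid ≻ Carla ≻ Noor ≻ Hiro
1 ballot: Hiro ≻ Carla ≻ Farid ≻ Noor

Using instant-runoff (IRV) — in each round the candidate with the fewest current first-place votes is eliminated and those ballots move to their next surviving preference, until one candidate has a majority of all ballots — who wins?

Hiro

Round 1: Farid 10, Carla 5, Noor 0, Hiro 15. Noor eliminated.
Round 2: Farid 10, Carla 5, Hiro 15. Carla eliminated.
Round 3: Farid 10, Hiro 20. Hiro has a majority (≥16).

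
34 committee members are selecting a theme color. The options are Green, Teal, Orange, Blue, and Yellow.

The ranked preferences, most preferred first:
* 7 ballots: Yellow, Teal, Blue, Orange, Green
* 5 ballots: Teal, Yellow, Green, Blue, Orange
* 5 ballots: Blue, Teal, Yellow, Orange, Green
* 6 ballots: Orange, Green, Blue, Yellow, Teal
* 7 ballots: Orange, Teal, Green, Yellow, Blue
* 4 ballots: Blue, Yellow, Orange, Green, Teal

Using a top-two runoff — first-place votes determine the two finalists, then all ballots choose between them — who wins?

Blue

Round 1 first-place votes: Green 0, Teal 5, Orange 13, Blue 9, Yellow 7. Orange and Blue advance.
Runoff: Orange is ranked above Blue on 13 ballots, Blue above Orange on 21.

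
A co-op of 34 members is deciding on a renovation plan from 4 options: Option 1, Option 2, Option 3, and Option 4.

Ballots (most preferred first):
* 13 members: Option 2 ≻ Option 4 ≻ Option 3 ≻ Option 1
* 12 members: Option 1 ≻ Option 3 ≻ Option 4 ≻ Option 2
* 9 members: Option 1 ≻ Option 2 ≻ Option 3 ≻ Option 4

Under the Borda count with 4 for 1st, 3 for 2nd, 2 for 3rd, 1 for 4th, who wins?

Option 1: 13×1 + 12×4 + 9×4 = 97
Option 2: 13×4 + 12×1 + 9×3 = 91
Option 3: 13×2 + 12×3 + 9×2 = 80
Option 4: 13×3 + 12×2 + 9×1 = 72

Option 1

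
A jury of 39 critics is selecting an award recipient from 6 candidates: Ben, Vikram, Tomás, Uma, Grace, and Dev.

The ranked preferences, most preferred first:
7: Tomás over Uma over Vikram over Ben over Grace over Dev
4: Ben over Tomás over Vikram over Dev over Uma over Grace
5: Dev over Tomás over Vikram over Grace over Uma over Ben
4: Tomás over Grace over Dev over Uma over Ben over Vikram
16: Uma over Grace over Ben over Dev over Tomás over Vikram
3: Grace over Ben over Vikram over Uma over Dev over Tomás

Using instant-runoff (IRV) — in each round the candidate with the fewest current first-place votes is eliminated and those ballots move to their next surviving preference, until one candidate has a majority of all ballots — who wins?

Tomás

Round 1: Ben 4, Vikram 0, Tomás 11, Uma 16, Grace 3, Dev 5. Vikram eliminated.
Round 2: Ben 4, Tomás 11, Uma 16, Grace 3, Dev 5. Grace eliminated.
Round 3: Ben 7, Tomás 11, Uma 16, Dev 5. Dev eliminated.
Round 4: Ben 7, Tomás 16, Uma 16. Ben eliminated.
Round 5: Tomás 20, Uma 19. Tomás has a majority (≥20).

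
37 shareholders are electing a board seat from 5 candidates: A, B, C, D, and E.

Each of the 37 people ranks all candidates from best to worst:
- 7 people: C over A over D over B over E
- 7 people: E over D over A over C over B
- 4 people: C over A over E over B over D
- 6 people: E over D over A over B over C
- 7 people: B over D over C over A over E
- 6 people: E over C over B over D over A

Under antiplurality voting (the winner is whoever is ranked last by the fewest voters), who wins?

Last-place votes: A 6, B 7, C 6, D 4, E 14.

D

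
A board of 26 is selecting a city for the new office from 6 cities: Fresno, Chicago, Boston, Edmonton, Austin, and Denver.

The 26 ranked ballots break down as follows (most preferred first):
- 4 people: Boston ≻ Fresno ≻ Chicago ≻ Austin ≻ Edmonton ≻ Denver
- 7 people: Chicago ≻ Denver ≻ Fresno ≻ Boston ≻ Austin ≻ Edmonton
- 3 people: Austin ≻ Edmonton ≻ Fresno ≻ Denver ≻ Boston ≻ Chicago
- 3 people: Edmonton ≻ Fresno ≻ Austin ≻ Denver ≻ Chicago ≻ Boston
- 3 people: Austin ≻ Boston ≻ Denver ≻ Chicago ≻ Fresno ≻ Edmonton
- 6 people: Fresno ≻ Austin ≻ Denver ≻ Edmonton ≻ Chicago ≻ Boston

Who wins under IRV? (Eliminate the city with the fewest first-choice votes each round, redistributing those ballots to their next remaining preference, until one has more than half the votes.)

Fresno

Round 1: Fresno 6, Chicago 7, Boston 4, Edmonton 3, Austin 6, Denver 0. Denver eliminated.
Round 2: Fresno 6, Chicago 7, Boston 4, Edmonton 3, Austin 6. Edmonton eliminated.
Round 3: Fresno 9, Chicago 7, Boston 4, Austin 6. Boston eliminated.
Round 4: Fresno 13, Chicago 7, Austin 6. Austin eliminated.
Round 5: Fresno 16, Chicago 10. Fresno has a majority (≥14).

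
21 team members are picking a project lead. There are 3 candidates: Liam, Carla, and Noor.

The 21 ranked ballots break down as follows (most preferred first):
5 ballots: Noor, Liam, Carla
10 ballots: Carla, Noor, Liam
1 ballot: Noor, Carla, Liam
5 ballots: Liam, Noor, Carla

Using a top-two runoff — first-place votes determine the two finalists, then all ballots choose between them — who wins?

Round 1 first-place votes: Liam 5, Carla 10, Noor 6. Carla and Noor advance.
Runoff: Carla is ranked above Noor on 10 ballots, Noor above Carla on 11.

Noor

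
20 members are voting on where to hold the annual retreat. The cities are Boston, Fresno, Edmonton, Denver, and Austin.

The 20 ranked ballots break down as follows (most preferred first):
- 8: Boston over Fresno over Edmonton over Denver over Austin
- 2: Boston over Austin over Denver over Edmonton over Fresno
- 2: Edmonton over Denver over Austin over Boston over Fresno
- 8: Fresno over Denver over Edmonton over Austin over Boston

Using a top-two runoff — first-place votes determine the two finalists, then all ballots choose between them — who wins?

Boston

Round 1 first-place votes: Boston 10, Fresno 8, Edmonton 2, Denver 0, Austin 0. Boston and Fresno advance.
Runoff: Boston is ranked above Fresno on 12 ballots, Fresno above Boston on 8.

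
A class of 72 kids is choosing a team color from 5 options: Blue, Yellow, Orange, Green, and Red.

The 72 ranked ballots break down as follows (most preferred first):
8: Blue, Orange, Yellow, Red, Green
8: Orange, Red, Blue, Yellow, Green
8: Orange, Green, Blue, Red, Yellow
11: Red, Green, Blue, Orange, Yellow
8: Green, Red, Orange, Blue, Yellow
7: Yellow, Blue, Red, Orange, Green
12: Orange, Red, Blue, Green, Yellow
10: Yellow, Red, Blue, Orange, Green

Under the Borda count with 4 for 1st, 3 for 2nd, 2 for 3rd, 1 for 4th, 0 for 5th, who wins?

Blue: 8×4 + 8×2 + 8×2 + 11×2 + 8×1 + 7×3 + 12×2 + 10×2 = 159
Yellow: 8×2 + 8×1 + 8×0 + 11×0 + 8×0 + 7×4 + 12×0 + 10×4 = 92
Orange: 8×3 + 8×4 + 8×4 + 11×1 + 8×2 + 7×1 + 12×4 + 10×1 = 180
Green: 8×0 + 8×0 + 8×3 + 11×3 + 8×4 + 7×0 + 12×1 + 10×0 = 101
Red: 8×1 + 8×3 + 8×1 + 11×4 + 8×3 + 7×2 + 12×3 + 10×3 = 188

Red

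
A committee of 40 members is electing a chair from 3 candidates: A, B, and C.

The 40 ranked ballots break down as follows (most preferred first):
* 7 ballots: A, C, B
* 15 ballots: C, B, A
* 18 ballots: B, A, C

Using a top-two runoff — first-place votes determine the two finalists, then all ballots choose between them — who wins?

Round 1 first-place votes: A 7, B 18, C 15. B and C advance.
Runoff: B is ranked above C on 18 ballots, C above B on 22.

C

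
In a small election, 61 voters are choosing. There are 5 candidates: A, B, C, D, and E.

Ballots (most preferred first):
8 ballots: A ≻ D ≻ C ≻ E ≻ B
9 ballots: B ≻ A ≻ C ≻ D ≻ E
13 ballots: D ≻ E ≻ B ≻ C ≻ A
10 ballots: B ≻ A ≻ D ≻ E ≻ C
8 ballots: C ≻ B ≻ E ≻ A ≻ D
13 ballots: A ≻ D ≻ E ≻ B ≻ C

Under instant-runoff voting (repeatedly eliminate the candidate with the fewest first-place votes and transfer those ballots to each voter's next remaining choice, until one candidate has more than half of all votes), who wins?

B

Round 1: A 21, B 19, C 8, D 13, E 0. E eliminated.
Round 2: A 21, B 19, C 8, D 13. C eliminated.
Round 3: A 21, B 27, D 13. D eliminated.
Round 4: A 21, B 40. B has a majority (≥31).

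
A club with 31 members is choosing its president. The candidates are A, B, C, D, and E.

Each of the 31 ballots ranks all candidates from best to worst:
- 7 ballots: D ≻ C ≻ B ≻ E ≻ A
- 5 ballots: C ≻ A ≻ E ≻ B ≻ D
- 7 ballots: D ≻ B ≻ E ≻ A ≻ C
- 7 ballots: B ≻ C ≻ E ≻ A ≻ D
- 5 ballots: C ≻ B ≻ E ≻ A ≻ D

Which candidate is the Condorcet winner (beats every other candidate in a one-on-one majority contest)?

C vs A: 24–7
C vs B: 17–14
C vs D: 17–14
C vs E: 24–7
C beats every other candidate.

C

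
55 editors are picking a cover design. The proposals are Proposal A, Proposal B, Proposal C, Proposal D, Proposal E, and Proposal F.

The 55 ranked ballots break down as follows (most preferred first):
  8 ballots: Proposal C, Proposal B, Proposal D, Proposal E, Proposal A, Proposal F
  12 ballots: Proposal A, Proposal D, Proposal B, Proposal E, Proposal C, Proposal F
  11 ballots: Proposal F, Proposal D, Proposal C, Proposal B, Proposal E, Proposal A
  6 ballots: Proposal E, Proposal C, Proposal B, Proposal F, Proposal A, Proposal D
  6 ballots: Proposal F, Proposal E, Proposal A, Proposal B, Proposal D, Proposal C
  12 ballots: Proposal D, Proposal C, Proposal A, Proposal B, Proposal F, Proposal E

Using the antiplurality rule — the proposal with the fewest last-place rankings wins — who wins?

Last-place votes: Proposal A 11, Proposal B 0, Proposal C 6, Proposal D 6, Proposal E 12, Proposal F 20.

Proposal B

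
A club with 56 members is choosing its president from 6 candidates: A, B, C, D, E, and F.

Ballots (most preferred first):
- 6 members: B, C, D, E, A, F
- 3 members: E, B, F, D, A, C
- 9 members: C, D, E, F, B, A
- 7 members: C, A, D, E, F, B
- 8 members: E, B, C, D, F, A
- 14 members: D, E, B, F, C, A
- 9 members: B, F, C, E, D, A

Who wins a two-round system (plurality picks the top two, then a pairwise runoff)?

Round 1 first-place votes: A 0, B 15, C 16, D 14, E 11, F 0. C and B advance.
Runoff: C is ranked above B on 16 ballots, B above C on 40.

B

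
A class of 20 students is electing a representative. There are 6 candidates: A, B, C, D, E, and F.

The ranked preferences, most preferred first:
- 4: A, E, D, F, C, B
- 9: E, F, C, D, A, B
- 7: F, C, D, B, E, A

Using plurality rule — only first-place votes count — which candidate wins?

E

First-place votes: A 4, B 0, C 0, D 0, E 9, F 7.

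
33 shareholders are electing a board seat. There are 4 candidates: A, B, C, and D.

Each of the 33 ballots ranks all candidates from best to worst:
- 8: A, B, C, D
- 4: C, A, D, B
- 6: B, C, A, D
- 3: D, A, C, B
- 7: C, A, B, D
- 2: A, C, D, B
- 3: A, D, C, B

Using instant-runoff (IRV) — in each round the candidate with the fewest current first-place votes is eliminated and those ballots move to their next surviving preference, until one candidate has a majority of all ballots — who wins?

Round 1: A 13, B 6, C 11, D 3. D eliminated.
Round 2: A 16, B 6, C 11. B eliminated.
Round 3: A 16, C 17. C has a majority (≥17).

C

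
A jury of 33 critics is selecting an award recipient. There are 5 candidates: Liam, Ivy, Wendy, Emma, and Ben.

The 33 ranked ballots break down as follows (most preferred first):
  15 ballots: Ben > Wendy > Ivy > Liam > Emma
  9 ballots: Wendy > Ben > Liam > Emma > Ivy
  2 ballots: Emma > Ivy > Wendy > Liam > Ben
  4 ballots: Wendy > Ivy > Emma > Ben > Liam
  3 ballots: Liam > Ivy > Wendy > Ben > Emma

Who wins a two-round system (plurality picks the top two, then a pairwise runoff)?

Wendy

Round 1 first-place votes: Liam 3, Ivy 0, Wendy 13, Emma 2, Ben 15. Ben and Wendy advance.
Runoff: Ben is ranked above Wendy on 15 ballots, Wendy above Ben on 18.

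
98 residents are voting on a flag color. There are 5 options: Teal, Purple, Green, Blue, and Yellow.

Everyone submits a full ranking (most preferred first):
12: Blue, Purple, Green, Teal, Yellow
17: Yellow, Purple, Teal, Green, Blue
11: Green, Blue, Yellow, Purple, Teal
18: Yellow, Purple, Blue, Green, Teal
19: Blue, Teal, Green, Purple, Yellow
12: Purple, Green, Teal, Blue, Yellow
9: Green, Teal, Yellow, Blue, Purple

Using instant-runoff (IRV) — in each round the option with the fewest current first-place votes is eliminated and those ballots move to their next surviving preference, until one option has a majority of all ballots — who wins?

Green

Round 1: Teal 0, Purple 12, Green 20, Blue 31, Yellow 35. Teal eliminated.
Round 2: Purple 12, Green 20, Blue 31, Yellow 35. Purple eliminated.
Round 3: Green 32, Blue 31, Yellow 35. Blue eliminated.
Round 4: Green 63, Yellow 35. Green has a majority (≥50).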